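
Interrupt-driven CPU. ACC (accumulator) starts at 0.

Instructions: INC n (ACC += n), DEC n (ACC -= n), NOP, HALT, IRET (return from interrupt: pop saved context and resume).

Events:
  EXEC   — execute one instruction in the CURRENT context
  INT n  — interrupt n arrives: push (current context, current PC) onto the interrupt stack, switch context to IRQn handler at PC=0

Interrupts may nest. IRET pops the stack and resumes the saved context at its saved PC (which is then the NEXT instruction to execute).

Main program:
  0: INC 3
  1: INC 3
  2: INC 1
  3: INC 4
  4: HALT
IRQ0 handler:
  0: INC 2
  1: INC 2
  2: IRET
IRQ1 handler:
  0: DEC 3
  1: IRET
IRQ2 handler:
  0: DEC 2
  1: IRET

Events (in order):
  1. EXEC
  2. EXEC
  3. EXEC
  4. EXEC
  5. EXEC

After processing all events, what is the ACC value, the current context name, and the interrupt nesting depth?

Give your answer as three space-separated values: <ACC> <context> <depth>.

Answer: 11 MAIN 0

Derivation:
Event 1 (EXEC): [MAIN] PC=0: INC 3 -> ACC=3
Event 2 (EXEC): [MAIN] PC=1: INC 3 -> ACC=6
Event 3 (EXEC): [MAIN] PC=2: INC 1 -> ACC=7
Event 4 (EXEC): [MAIN] PC=3: INC 4 -> ACC=11
Event 5 (EXEC): [MAIN] PC=4: HALT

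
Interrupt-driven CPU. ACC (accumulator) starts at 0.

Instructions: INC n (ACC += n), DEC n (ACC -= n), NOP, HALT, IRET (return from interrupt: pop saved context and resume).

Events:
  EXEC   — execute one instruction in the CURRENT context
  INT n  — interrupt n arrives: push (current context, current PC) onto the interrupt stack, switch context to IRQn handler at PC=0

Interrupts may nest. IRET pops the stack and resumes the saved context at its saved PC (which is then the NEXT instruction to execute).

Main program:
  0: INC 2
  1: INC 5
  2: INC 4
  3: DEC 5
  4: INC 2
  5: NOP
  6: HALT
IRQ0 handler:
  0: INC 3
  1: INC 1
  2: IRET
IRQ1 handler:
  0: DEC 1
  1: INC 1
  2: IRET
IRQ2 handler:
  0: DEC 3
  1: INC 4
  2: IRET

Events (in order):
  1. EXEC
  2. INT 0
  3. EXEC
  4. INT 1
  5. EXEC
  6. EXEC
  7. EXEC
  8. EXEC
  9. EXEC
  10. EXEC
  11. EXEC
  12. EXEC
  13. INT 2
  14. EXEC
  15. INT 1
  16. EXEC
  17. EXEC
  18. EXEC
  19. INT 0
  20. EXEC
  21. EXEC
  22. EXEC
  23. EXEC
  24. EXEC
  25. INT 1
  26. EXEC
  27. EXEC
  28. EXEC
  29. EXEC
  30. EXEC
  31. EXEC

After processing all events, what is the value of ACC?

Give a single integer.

Answer: 17

Derivation:
Event 1 (EXEC): [MAIN] PC=0: INC 2 -> ACC=2
Event 2 (INT 0): INT 0 arrives: push (MAIN, PC=1), enter IRQ0 at PC=0 (depth now 1)
Event 3 (EXEC): [IRQ0] PC=0: INC 3 -> ACC=5
Event 4 (INT 1): INT 1 arrives: push (IRQ0, PC=1), enter IRQ1 at PC=0 (depth now 2)
Event 5 (EXEC): [IRQ1] PC=0: DEC 1 -> ACC=4
Event 6 (EXEC): [IRQ1] PC=1: INC 1 -> ACC=5
Event 7 (EXEC): [IRQ1] PC=2: IRET -> resume IRQ0 at PC=1 (depth now 1)
Event 8 (EXEC): [IRQ0] PC=1: INC 1 -> ACC=6
Event 9 (EXEC): [IRQ0] PC=2: IRET -> resume MAIN at PC=1 (depth now 0)
Event 10 (EXEC): [MAIN] PC=1: INC 5 -> ACC=11
Event 11 (EXEC): [MAIN] PC=2: INC 4 -> ACC=15
Event 12 (EXEC): [MAIN] PC=3: DEC 5 -> ACC=10
Event 13 (INT 2): INT 2 arrives: push (MAIN, PC=4), enter IRQ2 at PC=0 (depth now 1)
Event 14 (EXEC): [IRQ2] PC=0: DEC 3 -> ACC=7
Event 15 (INT 1): INT 1 arrives: push (IRQ2, PC=1), enter IRQ1 at PC=0 (depth now 2)
Event 16 (EXEC): [IRQ1] PC=0: DEC 1 -> ACC=6
Event 17 (EXEC): [IRQ1] PC=1: INC 1 -> ACC=7
Event 18 (EXEC): [IRQ1] PC=2: IRET -> resume IRQ2 at PC=1 (depth now 1)
Event 19 (INT 0): INT 0 arrives: push (IRQ2, PC=1), enter IRQ0 at PC=0 (depth now 2)
Event 20 (EXEC): [IRQ0] PC=0: INC 3 -> ACC=10
Event 21 (EXEC): [IRQ0] PC=1: INC 1 -> ACC=11
Event 22 (EXEC): [IRQ0] PC=2: IRET -> resume IRQ2 at PC=1 (depth now 1)
Event 23 (EXEC): [IRQ2] PC=1: INC 4 -> ACC=15
Event 24 (EXEC): [IRQ2] PC=2: IRET -> resume MAIN at PC=4 (depth now 0)
Event 25 (INT 1): INT 1 arrives: push (MAIN, PC=4), enter IRQ1 at PC=0 (depth now 1)
Event 26 (EXEC): [IRQ1] PC=0: DEC 1 -> ACC=14
Event 27 (EXEC): [IRQ1] PC=1: INC 1 -> ACC=15
Event 28 (EXEC): [IRQ1] PC=2: IRET -> resume MAIN at PC=4 (depth now 0)
Event 29 (EXEC): [MAIN] PC=4: INC 2 -> ACC=17
Event 30 (EXEC): [MAIN] PC=5: NOP
Event 31 (EXEC): [MAIN] PC=6: HALT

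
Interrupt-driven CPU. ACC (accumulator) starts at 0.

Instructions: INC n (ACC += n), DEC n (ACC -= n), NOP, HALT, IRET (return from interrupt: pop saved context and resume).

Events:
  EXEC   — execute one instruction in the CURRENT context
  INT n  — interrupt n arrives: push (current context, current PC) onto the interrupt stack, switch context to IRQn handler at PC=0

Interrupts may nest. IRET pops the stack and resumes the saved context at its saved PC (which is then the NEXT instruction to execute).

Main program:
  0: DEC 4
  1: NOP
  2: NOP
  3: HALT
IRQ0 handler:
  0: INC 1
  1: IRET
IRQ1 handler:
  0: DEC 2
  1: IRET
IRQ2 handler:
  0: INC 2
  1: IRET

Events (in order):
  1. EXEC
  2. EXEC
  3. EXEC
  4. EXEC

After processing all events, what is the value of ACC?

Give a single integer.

Event 1 (EXEC): [MAIN] PC=0: DEC 4 -> ACC=-4
Event 2 (EXEC): [MAIN] PC=1: NOP
Event 3 (EXEC): [MAIN] PC=2: NOP
Event 4 (EXEC): [MAIN] PC=3: HALT

Answer: -4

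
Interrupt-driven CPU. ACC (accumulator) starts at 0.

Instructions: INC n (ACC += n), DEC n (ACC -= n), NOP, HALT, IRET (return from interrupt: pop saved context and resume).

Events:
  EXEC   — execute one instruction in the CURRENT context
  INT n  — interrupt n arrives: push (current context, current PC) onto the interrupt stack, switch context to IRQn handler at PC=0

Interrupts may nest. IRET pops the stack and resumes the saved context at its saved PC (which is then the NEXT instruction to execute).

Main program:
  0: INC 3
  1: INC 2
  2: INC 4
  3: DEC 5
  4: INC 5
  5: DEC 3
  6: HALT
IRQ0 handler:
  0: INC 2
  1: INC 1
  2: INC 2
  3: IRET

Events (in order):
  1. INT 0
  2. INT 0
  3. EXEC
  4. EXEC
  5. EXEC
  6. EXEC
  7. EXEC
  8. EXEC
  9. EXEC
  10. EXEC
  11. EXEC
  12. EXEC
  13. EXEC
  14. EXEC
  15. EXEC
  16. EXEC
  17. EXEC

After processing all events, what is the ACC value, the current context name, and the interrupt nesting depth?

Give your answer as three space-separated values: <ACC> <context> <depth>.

Answer: 16 MAIN 0

Derivation:
Event 1 (INT 0): INT 0 arrives: push (MAIN, PC=0), enter IRQ0 at PC=0 (depth now 1)
Event 2 (INT 0): INT 0 arrives: push (IRQ0, PC=0), enter IRQ0 at PC=0 (depth now 2)
Event 3 (EXEC): [IRQ0] PC=0: INC 2 -> ACC=2
Event 4 (EXEC): [IRQ0] PC=1: INC 1 -> ACC=3
Event 5 (EXEC): [IRQ0] PC=2: INC 2 -> ACC=5
Event 6 (EXEC): [IRQ0] PC=3: IRET -> resume IRQ0 at PC=0 (depth now 1)
Event 7 (EXEC): [IRQ0] PC=0: INC 2 -> ACC=7
Event 8 (EXEC): [IRQ0] PC=1: INC 1 -> ACC=8
Event 9 (EXEC): [IRQ0] PC=2: INC 2 -> ACC=10
Event 10 (EXEC): [IRQ0] PC=3: IRET -> resume MAIN at PC=0 (depth now 0)
Event 11 (EXEC): [MAIN] PC=0: INC 3 -> ACC=13
Event 12 (EXEC): [MAIN] PC=1: INC 2 -> ACC=15
Event 13 (EXEC): [MAIN] PC=2: INC 4 -> ACC=19
Event 14 (EXEC): [MAIN] PC=3: DEC 5 -> ACC=14
Event 15 (EXEC): [MAIN] PC=4: INC 5 -> ACC=19
Event 16 (EXEC): [MAIN] PC=5: DEC 3 -> ACC=16
Event 17 (EXEC): [MAIN] PC=6: HALT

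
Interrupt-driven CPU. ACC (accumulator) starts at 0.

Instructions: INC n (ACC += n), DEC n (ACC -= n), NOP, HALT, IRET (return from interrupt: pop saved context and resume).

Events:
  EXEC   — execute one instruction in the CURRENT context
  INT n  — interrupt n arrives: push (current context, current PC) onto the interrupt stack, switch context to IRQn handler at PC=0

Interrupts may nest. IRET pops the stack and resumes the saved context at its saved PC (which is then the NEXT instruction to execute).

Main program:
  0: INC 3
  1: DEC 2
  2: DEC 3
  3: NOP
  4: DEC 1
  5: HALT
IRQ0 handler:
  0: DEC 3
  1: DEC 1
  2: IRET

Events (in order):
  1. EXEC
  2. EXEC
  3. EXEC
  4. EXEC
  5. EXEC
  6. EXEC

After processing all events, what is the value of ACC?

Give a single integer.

Answer: -3

Derivation:
Event 1 (EXEC): [MAIN] PC=0: INC 3 -> ACC=3
Event 2 (EXEC): [MAIN] PC=1: DEC 2 -> ACC=1
Event 3 (EXEC): [MAIN] PC=2: DEC 3 -> ACC=-2
Event 4 (EXEC): [MAIN] PC=3: NOP
Event 5 (EXEC): [MAIN] PC=4: DEC 1 -> ACC=-3
Event 6 (EXEC): [MAIN] PC=5: HALT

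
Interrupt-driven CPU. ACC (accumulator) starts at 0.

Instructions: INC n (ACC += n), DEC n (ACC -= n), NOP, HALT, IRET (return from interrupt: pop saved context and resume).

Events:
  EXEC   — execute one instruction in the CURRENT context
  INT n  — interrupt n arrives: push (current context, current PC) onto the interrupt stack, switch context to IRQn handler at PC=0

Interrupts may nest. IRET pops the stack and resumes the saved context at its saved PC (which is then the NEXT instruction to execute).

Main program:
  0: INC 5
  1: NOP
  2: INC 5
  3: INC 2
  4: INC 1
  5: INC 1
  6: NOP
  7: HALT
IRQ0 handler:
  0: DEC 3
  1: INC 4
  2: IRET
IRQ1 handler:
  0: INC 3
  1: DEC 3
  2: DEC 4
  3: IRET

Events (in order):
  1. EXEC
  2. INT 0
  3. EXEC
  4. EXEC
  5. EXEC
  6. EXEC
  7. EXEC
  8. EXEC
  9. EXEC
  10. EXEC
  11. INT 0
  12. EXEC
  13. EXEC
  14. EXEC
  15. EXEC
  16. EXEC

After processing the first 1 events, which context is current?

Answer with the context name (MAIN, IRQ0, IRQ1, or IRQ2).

Event 1 (EXEC): [MAIN] PC=0: INC 5 -> ACC=5

Answer: MAIN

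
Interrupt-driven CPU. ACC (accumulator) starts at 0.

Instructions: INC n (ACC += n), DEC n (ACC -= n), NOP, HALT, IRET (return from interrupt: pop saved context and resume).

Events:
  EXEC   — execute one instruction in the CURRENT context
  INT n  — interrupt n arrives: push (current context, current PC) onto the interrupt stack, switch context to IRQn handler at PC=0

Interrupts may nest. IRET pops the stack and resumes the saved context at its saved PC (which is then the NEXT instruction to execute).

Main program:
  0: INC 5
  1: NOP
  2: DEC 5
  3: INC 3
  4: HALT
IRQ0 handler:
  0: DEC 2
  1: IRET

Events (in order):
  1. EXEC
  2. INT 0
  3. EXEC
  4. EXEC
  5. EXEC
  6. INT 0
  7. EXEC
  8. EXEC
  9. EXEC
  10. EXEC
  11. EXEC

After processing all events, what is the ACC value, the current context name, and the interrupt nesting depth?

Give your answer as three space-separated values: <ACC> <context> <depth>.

Event 1 (EXEC): [MAIN] PC=0: INC 5 -> ACC=5
Event 2 (INT 0): INT 0 arrives: push (MAIN, PC=1), enter IRQ0 at PC=0 (depth now 1)
Event 3 (EXEC): [IRQ0] PC=0: DEC 2 -> ACC=3
Event 4 (EXEC): [IRQ0] PC=1: IRET -> resume MAIN at PC=1 (depth now 0)
Event 5 (EXEC): [MAIN] PC=1: NOP
Event 6 (INT 0): INT 0 arrives: push (MAIN, PC=2), enter IRQ0 at PC=0 (depth now 1)
Event 7 (EXEC): [IRQ0] PC=0: DEC 2 -> ACC=1
Event 8 (EXEC): [IRQ0] PC=1: IRET -> resume MAIN at PC=2 (depth now 0)
Event 9 (EXEC): [MAIN] PC=2: DEC 5 -> ACC=-4
Event 10 (EXEC): [MAIN] PC=3: INC 3 -> ACC=-1
Event 11 (EXEC): [MAIN] PC=4: HALT

Answer: -1 MAIN 0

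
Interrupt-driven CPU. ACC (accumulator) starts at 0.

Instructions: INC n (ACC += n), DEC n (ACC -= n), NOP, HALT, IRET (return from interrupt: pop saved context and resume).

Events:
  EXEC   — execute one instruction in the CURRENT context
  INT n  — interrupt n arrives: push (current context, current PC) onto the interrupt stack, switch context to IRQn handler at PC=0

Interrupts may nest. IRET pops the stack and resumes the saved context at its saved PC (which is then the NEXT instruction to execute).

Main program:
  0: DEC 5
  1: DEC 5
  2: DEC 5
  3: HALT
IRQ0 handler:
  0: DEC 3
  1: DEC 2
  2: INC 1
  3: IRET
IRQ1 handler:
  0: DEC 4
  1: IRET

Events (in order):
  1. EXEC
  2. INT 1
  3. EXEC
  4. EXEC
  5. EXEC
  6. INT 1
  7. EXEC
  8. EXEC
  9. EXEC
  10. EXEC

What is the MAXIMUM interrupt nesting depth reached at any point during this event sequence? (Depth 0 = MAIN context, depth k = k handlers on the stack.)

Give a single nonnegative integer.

Event 1 (EXEC): [MAIN] PC=0: DEC 5 -> ACC=-5 [depth=0]
Event 2 (INT 1): INT 1 arrives: push (MAIN, PC=1), enter IRQ1 at PC=0 (depth now 1) [depth=1]
Event 3 (EXEC): [IRQ1] PC=0: DEC 4 -> ACC=-9 [depth=1]
Event 4 (EXEC): [IRQ1] PC=1: IRET -> resume MAIN at PC=1 (depth now 0) [depth=0]
Event 5 (EXEC): [MAIN] PC=1: DEC 5 -> ACC=-14 [depth=0]
Event 6 (INT 1): INT 1 arrives: push (MAIN, PC=2), enter IRQ1 at PC=0 (depth now 1) [depth=1]
Event 7 (EXEC): [IRQ1] PC=0: DEC 4 -> ACC=-18 [depth=1]
Event 8 (EXEC): [IRQ1] PC=1: IRET -> resume MAIN at PC=2 (depth now 0) [depth=0]
Event 9 (EXEC): [MAIN] PC=2: DEC 5 -> ACC=-23 [depth=0]
Event 10 (EXEC): [MAIN] PC=3: HALT [depth=0]
Max depth observed: 1

Answer: 1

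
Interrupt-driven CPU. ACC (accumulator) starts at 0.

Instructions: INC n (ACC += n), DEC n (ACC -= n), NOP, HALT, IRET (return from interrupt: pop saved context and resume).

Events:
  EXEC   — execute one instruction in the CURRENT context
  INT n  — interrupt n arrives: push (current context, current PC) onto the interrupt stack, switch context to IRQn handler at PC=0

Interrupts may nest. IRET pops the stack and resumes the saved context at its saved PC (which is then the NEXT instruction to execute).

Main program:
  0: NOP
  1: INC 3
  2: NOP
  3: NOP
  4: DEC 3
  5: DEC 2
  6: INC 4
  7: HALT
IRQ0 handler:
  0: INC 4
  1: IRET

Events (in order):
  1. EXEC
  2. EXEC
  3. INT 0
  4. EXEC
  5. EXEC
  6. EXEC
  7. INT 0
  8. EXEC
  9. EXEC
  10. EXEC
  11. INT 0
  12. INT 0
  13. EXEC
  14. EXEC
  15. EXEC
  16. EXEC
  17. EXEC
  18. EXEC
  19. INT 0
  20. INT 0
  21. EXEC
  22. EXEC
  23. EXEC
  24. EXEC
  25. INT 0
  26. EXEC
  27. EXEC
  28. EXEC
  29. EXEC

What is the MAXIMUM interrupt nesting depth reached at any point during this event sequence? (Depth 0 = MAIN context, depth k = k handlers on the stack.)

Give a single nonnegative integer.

Event 1 (EXEC): [MAIN] PC=0: NOP [depth=0]
Event 2 (EXEC): [MAIN] PC=1: INC 3 -> ACC=3 [depth=0]
Event 3 (INT 0): INT 0 arrives: push (MAIN, PC=2), enter IRQ0 at PC=0 (depth now 1) [depth=1]
Event 4 (EXEC): [IRQ0] PC=0: INC 4 -> ACC=7 [depth=1]
Event 5 (EXEC): [IRQ0] PC=1: IRET -> resume MAIN at PC=2 (depth now 0) [depth=0]
Event 6 (EXEC): [MAIN] PC=2: NOP [depth=0]
Event 7 (INT 0): INT 0 arrives: push (MAIN, PC=3), enter IRQ0 at PC=0 (depth now 1) [depth=1]
Event 8 (EXEC): [IRQ0] PC=0: INC 4 -> ACC=11 [depth=1]
Event 9 (EXEC): [IRQ0] PC=1: IRET -> resume MAIN at PC=3 (depth now 0) [depth=0]
Event 10 (EXEC): [MAIN] PC=3: NOP [depth=0]
Event 11 (INT 0): INT 0 arrives: push (MAIN, PC=4), enter IRQ0 at PC=0 (depth now 1) [depth=1]
Event 12 (INT 0): INT 0 arrives: push (IRQ0, PC=0), enter IRQ0 at PC=0 (depth now 2) [depth=2]
Event 13 (EXEC): [IRQ0] PC=0: INC 4 -> ACC=15 [depth=2]
Event 14 (EXEC): [IRQ0] PC=1: IRET -> resume IRQ0 at PC=0 (depth now 1) [depth=1]
Event 15 (EXEC): [IRQ0] PC=0: INC 4 -> ACC=19 [depth=1]
Event 16 (EXEC): [IRQ0] PC=1: IRET -> resume MAIN at PC=4 (depth now 0) [depth=0]
Event 17 (EXEC): [MAIN] PC=4: DEC 3 -> ACC=16 [depth=0]
Event 18 (EXEC): [MAIN] PC=5: DEC 2 -> ACC=14 [depth=0]
Event 19 (INT 0): INT 0 arrives: push (MAIN, PC=6), enter IRQ0 at PC=0 (depth now 1) [depth=1]
Event 20 (INT 0): INT 0 arrives: push (IRQ0, PC=0), enter IRQ0 at PC=0 (depth now 2) [depth=2]
Event 21 (EXEC): [IRQ0] PC=0: INC 4 -> ACC=18 [depth=2]
Event 22 (EXEC): [IRQ0] PC=1: IRET -> resume IRQ0 at PC=0 (depth now 1) [depth=1]
Event 23 (EXEC): [IRQ0] PC=0: INC 4 -> ACC=22 [depth=1]
Event 24 (EXEC): [IRQ0] PC=1: IRET -> resume MAIN at PC=6 (depth now 0) [depth=0]
Event 25 (INT 0): INT 0 arrives: push (MAIN, PC=6), enter IRQ0 at PC=0 (depth now 1) [depth=1]
Event 26 (EXEC): [IRQ0] PC=0: INC 4 -> ACC=26 [depth=1]
Event 27 (EXEC): [IRQ0] PC=1: IRET -> resume MAIN at PC=6 (depth now 0) [depth=0]
Event 28 (EXEC): [MAIN] PC=6: INC 4 -> ACC=30 [depth=0]
Event 29 (EXEC): [MAIN] PC=7: HALT [depth=0]
Max depth observed: 2

Answer: 2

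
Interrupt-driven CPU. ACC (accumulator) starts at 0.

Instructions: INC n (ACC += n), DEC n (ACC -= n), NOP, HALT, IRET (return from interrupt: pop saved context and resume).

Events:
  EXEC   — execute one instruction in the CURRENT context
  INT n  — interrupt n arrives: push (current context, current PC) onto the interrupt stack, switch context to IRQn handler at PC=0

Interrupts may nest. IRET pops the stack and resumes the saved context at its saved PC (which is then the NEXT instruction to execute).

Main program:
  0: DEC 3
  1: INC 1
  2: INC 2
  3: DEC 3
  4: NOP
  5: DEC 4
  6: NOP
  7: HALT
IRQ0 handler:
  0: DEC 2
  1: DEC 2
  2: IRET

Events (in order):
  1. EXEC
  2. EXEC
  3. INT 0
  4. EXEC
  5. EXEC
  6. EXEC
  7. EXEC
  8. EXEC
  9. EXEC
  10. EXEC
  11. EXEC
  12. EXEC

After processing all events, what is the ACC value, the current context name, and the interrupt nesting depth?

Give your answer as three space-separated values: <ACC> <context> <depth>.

Answer: -11 MAIN 0

Derivation:
Event 1 (EXEC): [MAIN] PC=0: DEC 3 -> ACC=-3
Event 2 (EXEC): [MAIN] PC=1: INC 1 -> ACC=-2
Event 3 (INT 0): INT 0 arrives: push (MAIN, PC=2), enter IRQ0 at PC=0 (depth now 1)
Event 4 (EXEC): [IRQ0] PC=0: DEC 2 -> ACC=-4
Event 5 (EXEC): [IRQ0] PC=1: DEC 2 -> ACC=-6
Event 6 (EXEC): [IRQ0] PC=2: IRET -> resume MAIN at PC=2 (depth now 0)
Event 7 (EXEC): [MAIN] PC=2: INC 2 -> ACC=-4
Event 8 (EXEC): [MAIN] PC=3: DEC 3 -> ACC=-7
Event 9 (EXEC): [MAIN] PC=4: NOP
Event 10 (EXEC): [MAIN] PC=5: DEC 4 -> ACC=-11
Event 11 (EXEC): [MAIN] PC=6: NOP
Event 12 (EXEC): [MAIN] PC=7: HALT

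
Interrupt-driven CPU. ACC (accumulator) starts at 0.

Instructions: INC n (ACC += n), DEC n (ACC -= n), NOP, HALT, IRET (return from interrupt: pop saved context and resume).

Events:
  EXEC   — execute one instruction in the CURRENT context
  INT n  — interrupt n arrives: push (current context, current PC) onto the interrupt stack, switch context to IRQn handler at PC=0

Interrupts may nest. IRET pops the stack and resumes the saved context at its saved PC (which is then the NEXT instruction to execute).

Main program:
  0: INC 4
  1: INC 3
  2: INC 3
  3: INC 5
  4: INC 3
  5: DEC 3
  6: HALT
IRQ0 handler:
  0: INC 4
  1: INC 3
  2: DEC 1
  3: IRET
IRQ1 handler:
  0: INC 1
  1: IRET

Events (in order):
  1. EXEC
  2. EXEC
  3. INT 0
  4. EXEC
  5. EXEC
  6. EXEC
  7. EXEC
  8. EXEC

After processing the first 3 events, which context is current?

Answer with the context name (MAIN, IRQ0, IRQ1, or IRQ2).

Answer: IRQ0

Derivation:
Event 1 (EXEC): [MAIN] PC=0: INC 4 -> ACC=4
Event 2 (EXEC): [MAIN] PC=1: INC 3 -> ACC=7
Event 3 (INT 0): INT 0 arrives: push (MAIN, PC=2), enter IRQ0 at PC=0 (depth now 1)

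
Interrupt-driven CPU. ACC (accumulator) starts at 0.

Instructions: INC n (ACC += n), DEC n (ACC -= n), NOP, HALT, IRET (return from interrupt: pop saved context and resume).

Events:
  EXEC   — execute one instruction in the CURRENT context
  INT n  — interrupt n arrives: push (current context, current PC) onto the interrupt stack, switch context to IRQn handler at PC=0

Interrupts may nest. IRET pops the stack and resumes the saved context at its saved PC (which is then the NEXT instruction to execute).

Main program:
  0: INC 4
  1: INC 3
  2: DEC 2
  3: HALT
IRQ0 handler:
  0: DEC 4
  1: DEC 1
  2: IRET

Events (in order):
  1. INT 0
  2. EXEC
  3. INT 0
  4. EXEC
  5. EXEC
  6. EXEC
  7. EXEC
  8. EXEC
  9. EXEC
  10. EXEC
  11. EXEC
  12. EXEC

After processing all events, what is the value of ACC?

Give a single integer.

Answer: -5

Derivation:
Event 1 (INT 0): INT 0 arrives: push (MAIN, PC=0), enter IRQ0 at PC=0 (depth now 1)
Event 2 (EXEC): [IRQ0] PC=0: DEC 4 -> ACC=-4
Event 3 (INT 0): INT 0 arrives: push (IRQ0, PC=1), enter IRQ0 at PC=0 (depth now 2)
Event 4 (EXEC): [IRQ0] PC=0: DEC 4 -> ACC=-8
Event 5 (EXEC): [IRQ0] PC=1: DEC 1 -> ACC=-9
Event 6 (EXEC): [IRQ0] PC=2: IRET -> resume IRQ0 at PC=1 (depth now 1)
Event 7 (EXEC): [IRQ0] PC=1: DEC 1 -> ACC=-10
Event 8 (EXEC): [IRQ0] PC=2: IRET -> resume MAIN at PC=0 (depth now 0)
Event 9 (EXEC): [MAIN] PC=0: INC 4 -> ACC=-6
Event 10 (EXEC): [MAIN] PC=1: INC 3 -> ACC=-3
Event 11 (EXEC): [MAIN] PC=2: DEC 2 -> ACC=-5
Event 12 (EXEC): [MAIN] PC=3: HALT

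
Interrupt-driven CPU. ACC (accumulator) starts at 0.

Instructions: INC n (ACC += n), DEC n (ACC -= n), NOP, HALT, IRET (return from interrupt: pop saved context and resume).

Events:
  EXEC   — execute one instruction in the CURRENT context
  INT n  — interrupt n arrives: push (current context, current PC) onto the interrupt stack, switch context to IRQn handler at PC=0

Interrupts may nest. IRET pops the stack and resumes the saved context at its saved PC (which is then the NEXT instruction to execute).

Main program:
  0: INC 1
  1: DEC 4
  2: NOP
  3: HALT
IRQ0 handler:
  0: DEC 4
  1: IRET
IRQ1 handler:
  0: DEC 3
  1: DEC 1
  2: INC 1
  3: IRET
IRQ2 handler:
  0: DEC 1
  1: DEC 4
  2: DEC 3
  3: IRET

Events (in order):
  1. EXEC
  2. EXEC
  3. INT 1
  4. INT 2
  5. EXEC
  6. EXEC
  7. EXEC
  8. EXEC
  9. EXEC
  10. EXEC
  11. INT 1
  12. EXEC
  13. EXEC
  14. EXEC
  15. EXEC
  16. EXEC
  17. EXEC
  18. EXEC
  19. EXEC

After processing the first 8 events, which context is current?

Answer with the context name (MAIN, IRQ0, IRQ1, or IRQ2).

Event 1 (EXEC): [MAIN] PC=0: INC 1 -> ACC=1
Event 2 (EXEC): [MAIN] PC=1: DEC 4 -> ACC=-3
Event 3 (INT 1): INT 1 arrives: push (MAIN, PC=2), enter IRQ1 at PC=0 (depth now 1)
Event 4 (INT 2): INT 2 arrives: push (IRQ1, PC=0), enter IRQ2 at PC=0 (depth now 2)
Event 5 (EXEC): [IRQ2] PC=0: DEC 1 -> ACC=-4
Event 6 (EXEC): [IRQ2] PC=1: DEC 4 -> ACC=-8
Event 7 (EXEC): [IRQ2] PC=2: DEC 3 -> ACC=-11
Event 8 (EXEC): [IRQ2] PC=3: IRET -> resume IRQ1 at PC=0 (depth now 1)

Answer: IRQ1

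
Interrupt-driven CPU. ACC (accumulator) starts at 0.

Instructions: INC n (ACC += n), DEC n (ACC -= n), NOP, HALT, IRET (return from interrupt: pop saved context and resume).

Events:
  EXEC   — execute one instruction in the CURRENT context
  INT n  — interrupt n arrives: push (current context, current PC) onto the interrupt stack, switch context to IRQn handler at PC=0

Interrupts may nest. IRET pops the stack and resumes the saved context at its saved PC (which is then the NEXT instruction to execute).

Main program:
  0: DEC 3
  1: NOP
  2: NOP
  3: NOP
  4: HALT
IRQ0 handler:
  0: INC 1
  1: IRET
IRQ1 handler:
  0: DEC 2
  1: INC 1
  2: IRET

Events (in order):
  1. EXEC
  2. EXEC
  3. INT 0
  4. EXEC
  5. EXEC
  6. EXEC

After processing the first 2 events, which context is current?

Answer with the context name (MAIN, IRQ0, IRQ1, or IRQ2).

Answer: MAIN

Derivation:
Event 1 (EXEC): [MAIN] PC=0: DEC 3 -> ACC=-3
Event 2 (EXEC): [MAIN] PC=1: NOP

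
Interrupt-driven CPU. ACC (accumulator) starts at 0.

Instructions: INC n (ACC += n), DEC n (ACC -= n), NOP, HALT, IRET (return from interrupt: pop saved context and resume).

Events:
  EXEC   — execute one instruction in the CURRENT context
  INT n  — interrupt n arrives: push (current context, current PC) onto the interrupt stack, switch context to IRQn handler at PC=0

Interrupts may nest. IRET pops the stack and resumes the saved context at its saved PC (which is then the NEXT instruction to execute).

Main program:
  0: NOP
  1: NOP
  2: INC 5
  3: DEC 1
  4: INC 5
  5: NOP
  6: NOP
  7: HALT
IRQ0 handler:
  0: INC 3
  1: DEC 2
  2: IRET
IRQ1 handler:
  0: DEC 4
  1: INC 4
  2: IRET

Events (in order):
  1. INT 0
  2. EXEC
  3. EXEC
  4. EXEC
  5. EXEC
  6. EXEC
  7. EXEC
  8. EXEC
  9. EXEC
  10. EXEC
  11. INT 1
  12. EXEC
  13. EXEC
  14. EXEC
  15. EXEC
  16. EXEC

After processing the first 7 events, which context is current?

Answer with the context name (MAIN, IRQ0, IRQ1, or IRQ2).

Event 1 (INT 0): INT 0 arrives: push (MAIN, PC=0), enter IRQ0 at PC=0 (depth now 1)
Event 2 (EXEC): [IRQ0] PC=0: INC 3 -> ACC=3
Event 3 (EXEC): [IRQ0] PC=1: DEC 2 -> ACC=1
Event 4 (EXEC): [IRQ0] PC=2: IRET -> resume MAIN at PC=0 (depth now 0)
Event 5 (EXEC): [MAIN] PC=0: NOP
Event 6 (EXEC): [MAIN] PC=1: NOP
Event 7 (EXEC): [MAIN] PC=2: INC 5 -> ACC=6

Answer: MAIN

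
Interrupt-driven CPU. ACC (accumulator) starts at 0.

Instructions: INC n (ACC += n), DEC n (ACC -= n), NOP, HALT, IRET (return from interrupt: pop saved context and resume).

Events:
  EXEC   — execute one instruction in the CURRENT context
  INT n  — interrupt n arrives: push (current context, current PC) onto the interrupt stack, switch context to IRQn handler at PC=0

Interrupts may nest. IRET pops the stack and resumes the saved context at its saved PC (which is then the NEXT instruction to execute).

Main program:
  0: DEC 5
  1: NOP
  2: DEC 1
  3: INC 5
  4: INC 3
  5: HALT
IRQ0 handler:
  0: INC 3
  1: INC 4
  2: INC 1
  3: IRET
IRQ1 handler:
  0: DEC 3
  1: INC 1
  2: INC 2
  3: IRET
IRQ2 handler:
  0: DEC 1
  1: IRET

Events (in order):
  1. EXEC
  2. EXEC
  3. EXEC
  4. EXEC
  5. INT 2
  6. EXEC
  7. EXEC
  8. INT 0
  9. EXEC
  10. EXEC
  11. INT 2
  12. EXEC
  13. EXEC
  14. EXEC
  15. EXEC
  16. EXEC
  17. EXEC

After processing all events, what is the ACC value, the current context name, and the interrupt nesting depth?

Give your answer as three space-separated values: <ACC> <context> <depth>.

Answer: 8 MAIN 0

Derivation:
Event 1 (EXEC): [MAIN] PC=0: DEC 5 -> ACC=-5
Event 2 (EXEC): [MAIN] PC=1: NOP
Event 3 (EXEC): [MAIN] PC=2: DEC 1 -> ACC=-6
Event 4 (EXEC): [MAIN] PC=3: INC 5 -> ACC=-1
Event 5 (INT 2): INT 2 arrives: push (MAIN, PC=4), enter IRQ2 at PC=0 (depth now 1)
Event 6 (EXEC): [IRQ2] PC=0: DEC 1 -> ACC=-2
Event 7 (EXEC): [IRQ2] PC=1: IRET -> resume MAIN at PC=4 (depth now 0)
Event 8 (INT 0): INT 0 arrives: push (MAIN, PC=4), enter IRQ0 at PC=0 (depth now 1)
Event 9 (EXEC): [IRQ0] PC=0: INC 3 -> ACC=1
Event 10 (EXEC): [IRQ0] PC=1: INC 4 -> ACC=5
Event 11 (INT 2): INT 2 arrives: push (IRQ0, PC=2), enter IRQ2 at PC=0 (depth now 2)
Event 12 (EXEC): [IRQ2] PC=0: DEC 1 -> ACC=4
Event 13 (EXEC): [IRQ2] PC=1: IRET -> resume IRQ0 at PC=2 (depth now 1)
Event 14 (EXEC): [IRQ0] PC=2: INC 1 -> ACC=5
Event 15 (EXEC): [IRQ0] PC=3: IRET -> resume MAIN at PC=4 (depth now 0)
Event 16 (EXEC): [MAIN] PC=4: INC 3 -> ACC=8
Event 17 (EXEC): [MAIN] PC=5: HALT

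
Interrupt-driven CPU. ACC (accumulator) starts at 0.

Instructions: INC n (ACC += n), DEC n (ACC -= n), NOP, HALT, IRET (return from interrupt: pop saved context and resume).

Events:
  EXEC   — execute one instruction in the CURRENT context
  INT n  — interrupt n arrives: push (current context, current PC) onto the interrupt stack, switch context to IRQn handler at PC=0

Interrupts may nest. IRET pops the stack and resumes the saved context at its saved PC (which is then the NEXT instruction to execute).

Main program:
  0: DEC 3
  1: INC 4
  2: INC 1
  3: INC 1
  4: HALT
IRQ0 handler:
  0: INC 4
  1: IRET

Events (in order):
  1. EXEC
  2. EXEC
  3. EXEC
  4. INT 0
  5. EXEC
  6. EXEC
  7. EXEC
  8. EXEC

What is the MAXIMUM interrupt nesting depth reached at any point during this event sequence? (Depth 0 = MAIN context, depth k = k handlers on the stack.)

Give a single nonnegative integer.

Event 1 (EXEC): [MAIN] PC=0: DEC 3 -> ACC=-3 [depth=0]
Event 2 (EXEC): [MAIN] PC=1: INC 4 -> ACC=1 [depth=0]
Event 3 (EXEC): [MAIN] PC=2: INC 1 -> ACC=2 [depth=0]
Event 4 (INT 0): INT 0 arrives: push (MAIN, PC=3), enter IRQ0 at PC=0 (depth now 1) [depth=1]
Event 5 (EXEC): [IRQ0] PC=0: INC 4 -> ACC=6 [depth=1]
Event 6 (EXEC): [IRQ0] PC=1: IRET -> resume MAIN at PC=3 (depth now 0) [depth=0]
Event 7 (EXEC): [MAIN] PC=3: INC 1 -> ACC=7 [depth=0]
Event 8 (EXEC): [MAIN] PC=4: HALT [depth=0]
Max depth observed: 1

Answer: 1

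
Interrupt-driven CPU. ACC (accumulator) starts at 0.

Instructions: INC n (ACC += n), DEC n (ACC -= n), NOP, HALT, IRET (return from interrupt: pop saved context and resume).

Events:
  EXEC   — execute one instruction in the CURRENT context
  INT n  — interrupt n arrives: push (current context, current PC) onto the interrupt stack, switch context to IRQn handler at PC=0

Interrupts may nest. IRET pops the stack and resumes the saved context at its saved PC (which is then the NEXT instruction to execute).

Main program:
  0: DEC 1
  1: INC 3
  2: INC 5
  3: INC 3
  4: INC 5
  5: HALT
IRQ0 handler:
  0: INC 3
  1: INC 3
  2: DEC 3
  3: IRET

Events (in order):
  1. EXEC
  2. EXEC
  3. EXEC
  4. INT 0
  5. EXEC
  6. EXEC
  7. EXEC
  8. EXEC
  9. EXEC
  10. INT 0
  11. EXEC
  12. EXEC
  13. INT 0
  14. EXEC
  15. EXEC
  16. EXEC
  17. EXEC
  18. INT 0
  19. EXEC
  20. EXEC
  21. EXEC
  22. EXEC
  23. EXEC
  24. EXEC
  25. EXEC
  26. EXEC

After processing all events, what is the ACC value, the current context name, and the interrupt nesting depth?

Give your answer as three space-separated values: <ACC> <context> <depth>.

Answer: 27 MAIN 0

Derivation:
Event 1 (EXEC): [MAIN] PC=0: DEC 1 -> ACC=-1
Event 2 (EXEC): [MAIN] PC=1: INC 3 -> ACC=2
Event 3 (EXEC): [MAIN] PC=2: INC 5 -> ACC=7
Event 4 (INT 0): INT 0 arrives: push (MAIN, PC=3), enter IRQ0 at PC=0 (depth now 1)
Event 5 (EXEC): [IRQ0] PC=0: INC 3 -> ACC=10
Event 6 (EXEC): [IRQ0] PC=1: INC 3 -> ACC=13
Event 7 (EXEC): [IRQ0] PC=2: DEC 3 -> ACC=10
Event 8 (EXEC): [IRQ0] PC=3: IRET -> resume MAIN at PC=3 (depth now 0)
Event 9 (EXEC): [MAIN] PC=3: INC 3 -> ACC=13
Event 10 (INT 0): INT 0 arrives: push (MAIN, PC=4), enter IRQ0 at PC=0 (depth now 1)
Event 11 (EXEC): [IRQ0] PC=0: INC 3 -> ACC=16
Event 12 (EXEC): [IRQ0] PC=1: INC 3 -> ACC=19
Event 13 (INT 0): INT 0 arrives: push (IRQ0, PC=2), enter IRQ0 at PC=0 (depth now 2)
Event 14 (EXEC): [IRQ0] PC=0: INC 3 -> ACC=22
Event 15 (EXEC): [IRQ0] PC=1: INC 3 -> ACC=25
Event 16 (EXEC): [IRQ0] PC=2: DEC 3 -> ACC=22
Event 17 (EXEC): [IRQ0] PC=3: IRET -> resume IRQ0 at PC=2 (depth now 1)
Event 18 (INT 0): INT 0 arrives: push (IRQ0, PC=2), enter IRQ0 at PC=0 (depth now 2)
Event 19 (EXEC): [IRQ0] PC=0: INC 3 -> ACC=25
Event 20 (EXEC): [IRQ0] PC=1: INC 3 -> ACC=28
Event 21 (EXEC): [IRQ0] PC=2: DEC 3 -> ACC=25
Event 22 (EXEC): [IRQ0] PC=3: IRET -> resume IRQ0 at PC=2 (depth now 1)
Event 23 (EXEC): [IRQ0] PC=2: DEC 3 -> ACC=22
Event 24 (EXEC): [IRQ0] PC=3: IRET -> resume MAIN at PC=4 (depth now 0)
Event 25 (EXEC): [MAIN] PC=4: INC 5 -> ACC=27
Event 26 (EXEC): [MAIN] PC=5: HALT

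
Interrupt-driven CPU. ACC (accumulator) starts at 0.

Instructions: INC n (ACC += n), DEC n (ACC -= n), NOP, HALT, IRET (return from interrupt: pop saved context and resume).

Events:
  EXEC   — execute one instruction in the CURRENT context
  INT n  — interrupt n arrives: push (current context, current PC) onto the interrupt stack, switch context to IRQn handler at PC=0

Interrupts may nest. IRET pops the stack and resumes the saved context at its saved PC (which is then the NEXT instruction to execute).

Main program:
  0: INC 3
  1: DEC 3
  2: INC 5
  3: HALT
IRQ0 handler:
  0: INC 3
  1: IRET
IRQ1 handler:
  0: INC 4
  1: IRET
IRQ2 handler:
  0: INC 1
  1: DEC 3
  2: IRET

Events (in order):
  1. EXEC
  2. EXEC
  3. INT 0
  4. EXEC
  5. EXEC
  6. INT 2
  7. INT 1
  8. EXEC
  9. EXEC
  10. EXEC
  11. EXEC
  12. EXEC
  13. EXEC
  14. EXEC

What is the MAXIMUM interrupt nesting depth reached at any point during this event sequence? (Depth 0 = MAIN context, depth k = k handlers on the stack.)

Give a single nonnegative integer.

Event 1 (EXEC): [MAIN] PC=0: INC 3 -> ACC=3 [depth=0]
Event 2 (EXEC): [MAIN] PC=1: DEC 3 -> ACC=0 [depth=0]
Event 3 (INT 0): INT 0 arrives: push (MAIN, PC=2), enter IRQ0 at PC=0 (depth now 1) [depth=1]
Event 4 (EXEC): [IRQ0] PC=0: INC 3 -> ACC=3 [depth=1]
Event 5 (EXEC): [IRQ0] PC=1: IRET -> resume MAIN at PC=2 (depth now 0) [depth=0]
Event 6 (INT 2): INT 2 arrives: push (MAIN, PC=2), enter IRQ2 at PC=0 (depth now 1) [depth=1]
Event 7 (INT 1): INT 1 arrives: push (IRQ2, PC=0), enter IRQ1 at PC=0 (depth now 2) [depth=2]
Event 8 (EXEC): [IRQ1] PC=0: INC 4 -> ACC=7 [depth=2]
Event 9 (EXEC): [IRQ1] PC=1: IRET -> resume IRQ2 at PC=0 (depth now 1) [depth=1]
Event 10 (EXEC): [IRQ2] PC=0: INC 1 -> ACC=8 [depth=1]
Event 11 (EXEC): [IRQ2] PC=1: DEC 3 -> ACC=5 [depth=1]
Event 12 (EXEC): [IRQ2] PC=2: IRET -> resume MAIN at PC=2 (depth now 0) [depth=0]
Event 13 (EXEC): [MAIN] PC=2: INC 5 -> ACC=10 [depth=0]
Event 14 (EXEC): [MAIN] PC=3: HALT [depth=0]
Max depth observed: 2

Answer: 2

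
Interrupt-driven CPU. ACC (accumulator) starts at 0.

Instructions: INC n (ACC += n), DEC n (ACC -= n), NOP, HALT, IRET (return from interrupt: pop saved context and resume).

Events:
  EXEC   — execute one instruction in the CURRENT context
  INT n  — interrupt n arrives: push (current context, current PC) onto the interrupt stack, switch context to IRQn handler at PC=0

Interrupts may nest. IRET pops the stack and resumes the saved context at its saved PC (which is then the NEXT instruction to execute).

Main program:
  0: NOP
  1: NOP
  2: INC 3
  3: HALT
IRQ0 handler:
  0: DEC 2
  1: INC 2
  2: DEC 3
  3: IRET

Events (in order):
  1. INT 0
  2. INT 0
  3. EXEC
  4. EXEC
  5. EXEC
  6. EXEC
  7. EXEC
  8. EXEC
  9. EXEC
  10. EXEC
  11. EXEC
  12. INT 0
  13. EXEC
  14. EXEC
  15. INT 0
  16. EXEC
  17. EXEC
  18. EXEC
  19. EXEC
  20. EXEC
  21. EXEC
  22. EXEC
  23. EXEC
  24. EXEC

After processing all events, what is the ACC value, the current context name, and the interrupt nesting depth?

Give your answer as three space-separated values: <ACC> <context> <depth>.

Event 1 (INT 0): INT 0 arrives: push (MAIN, PC=0), enter IRQ0 at PC=0 (depth now 1)
Event 2 (INT 0): INT 0 arrives: push (IRQ0, PC=0), enter IRQ0 at PC=0 (depth now 2)
Event 3 (EXEC): [IRQ0] PC=0: DEC 2 -> ACC=-2
Event 4 (EXEC): [IRQ0] PC=1: INC 2 -> ACC=0
Event 5 (EXEC): [IRQ0] PC=2: DEC 3 -> ACC=-3
Event 6 (EXEC): [IRQ0] PC=3: IRET -> resume IRQ0 at PC=0 (depth now 1)
Event 7 (EXEC): [IRQ0] PC=0: DEC 2 -> ACC=-5
Event 8 (EXEC): [IRQ0] PC=1: INC 2 -> ACC=-3
Event 9 (EXEC): [IRQ0] PC=2: DEC 3 -> ACC=-6
Event 10 (EXEC): [IRQ0] PC=3: IRET -> resume MAIN at PC=0 (depth now 0)
Event 11 (EXEC): [MAIN] PC=0: NOP
Event 12 (INT 0): INT 0 arrives: push (MAIN, PC=1), enter IRQ0 at PC=0 (depth now 1)
Event 13 (EXEC): [IRQ0] PC=0: DEC 2 -> ACC=-8
Event 14 (EXEC): [IRQ0] PC=1: INC 2 -> ACC=-6
Event 15 (INT 0): INT 0 arrives: push (IRQ0, PC=2), enter IRQ0 at PC=0 (depth now 2)
Event 16 (EXEC): [IRQ0] PC=0: DEC 2 -> ACC=-8
Event 17 (EXEC): [IRQ0] PC=1: INC 2 -> ACC=-6
Event 18 (EXEC): [IRQ0] PC=2: DEC 3 -> ACC=-9
Event 19 (EXEC): [IRQ0] PC=3: IRET -> resume IRQ0 at PC=2 (depth now 1)
Event 20 (EXEC): [IRQ0] PC=2: DEC 3 -> ACC=-12
Event 21 (EXEC): [IRQ0] PC=3: IRET -> resume MAIN at PC=1 (depth now 0)
Event 22 (EXEC): [MAIN] PC=1: NOP
Event 23 (EXEC): [MAIN] PC=2: INC 3 -> ACC=-9
Event 24 (EXEC): [MAIN] PC=3: HALT

Answer: -9 MAIN 0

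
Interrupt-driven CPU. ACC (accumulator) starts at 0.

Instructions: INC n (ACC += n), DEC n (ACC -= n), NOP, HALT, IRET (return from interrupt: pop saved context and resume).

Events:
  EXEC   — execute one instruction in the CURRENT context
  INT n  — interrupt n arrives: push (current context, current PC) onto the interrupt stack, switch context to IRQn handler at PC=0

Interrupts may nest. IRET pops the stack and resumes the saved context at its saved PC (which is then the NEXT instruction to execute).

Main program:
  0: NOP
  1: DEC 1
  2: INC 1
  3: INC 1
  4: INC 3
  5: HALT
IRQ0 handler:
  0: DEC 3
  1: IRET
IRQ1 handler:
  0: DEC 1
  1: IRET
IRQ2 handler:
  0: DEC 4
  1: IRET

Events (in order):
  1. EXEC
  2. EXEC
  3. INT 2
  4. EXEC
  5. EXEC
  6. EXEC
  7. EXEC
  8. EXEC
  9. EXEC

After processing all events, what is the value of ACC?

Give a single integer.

Answer: 0

Derivation:
Event 1 (EXEC): [MAIN] PC=0: NOP
Event 2 (EXEC): [MAIN] PC=1: DEC 1 -> ACC=-1
Event 3 (INT 2): INT 2 arrives: push (MAIN, PC=2), enter IRQ2 at PC=0 (depth now 1)
Event 4 (EXEC): [IRQ2] PC=0: DEC 4 -> ACC=-5
Event 5 (EXEC): [IRQ2] PC=1: IRET -> resume MAIN at PC=2 (depth now 0)
Event 6 (EXEC): [MAIN] PC=2: INC 1 -> ACC=-4
Event 7 (EXEC): [MAIN] PC=3: INC 1 -> ACC=-3
Event 8 (EXEC): [MAIN] PC=4: INC 3 -> ACC=0
Event 9 (EXEC): [MAIN] PC=5: HALT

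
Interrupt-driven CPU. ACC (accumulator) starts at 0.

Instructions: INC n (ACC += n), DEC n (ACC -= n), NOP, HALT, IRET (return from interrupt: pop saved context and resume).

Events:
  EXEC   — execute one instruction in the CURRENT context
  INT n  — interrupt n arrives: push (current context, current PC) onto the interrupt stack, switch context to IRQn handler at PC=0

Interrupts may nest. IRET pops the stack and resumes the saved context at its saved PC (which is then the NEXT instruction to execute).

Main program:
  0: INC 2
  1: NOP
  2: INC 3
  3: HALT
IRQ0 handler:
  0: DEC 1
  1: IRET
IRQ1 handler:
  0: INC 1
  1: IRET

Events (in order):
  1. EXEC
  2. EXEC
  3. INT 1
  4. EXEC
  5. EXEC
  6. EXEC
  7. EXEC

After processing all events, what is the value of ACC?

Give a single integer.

Answer: 6

Derivation:
Event 1 (EXEC): [MAIN] PC=0: INC 2 -> ACC=2
Event 2 (EXEC): [MAIN] PC=1: NOP
Event 3 (INT 1): INT 1 arrives: push (MAIN, PC=2), enter IRQ1 at PC=0 (depth now 1)
Event 4 (EXEC): [IRQ1] PC=0: INC 1 -> ACC=3
Event 5 (EXEC): [IRQ1] PC=1: IRET -> resume MAIN at PC=2 (depth now 0)
Event 6 (EXEC): [MAIN] PC=2: INC 3 -> ACC=6
Event 7 (EXEC): [MAIN] PC=3: HALT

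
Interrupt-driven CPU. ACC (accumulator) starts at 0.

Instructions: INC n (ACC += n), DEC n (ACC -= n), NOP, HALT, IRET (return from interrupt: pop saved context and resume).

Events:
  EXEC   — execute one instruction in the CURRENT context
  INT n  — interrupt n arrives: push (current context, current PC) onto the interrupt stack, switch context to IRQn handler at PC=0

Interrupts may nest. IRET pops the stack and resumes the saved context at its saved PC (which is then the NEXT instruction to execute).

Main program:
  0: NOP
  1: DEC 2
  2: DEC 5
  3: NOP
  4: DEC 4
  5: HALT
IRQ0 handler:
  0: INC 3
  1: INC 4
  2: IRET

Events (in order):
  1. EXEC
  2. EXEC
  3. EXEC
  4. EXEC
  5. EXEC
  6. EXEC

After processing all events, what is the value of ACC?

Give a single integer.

Event 1 (EXEC): [MAIN] PC=0: NOP
Event 2 (EXEC): [MAIN] PC=1: DEC 2 -> ACC=-2
Event 3 (EXEC): [MAIN] PC=2: DEC 5 -> ACC=-7
Event 4 (EXEC): [MAIN] PC=3: NOP
Event 5 (EXEC): [MAIN] PC=4: DEC 4 -> ACC=-11
Event 6 (EXEC): [MAIN] PC=5: HALT

Answer: -11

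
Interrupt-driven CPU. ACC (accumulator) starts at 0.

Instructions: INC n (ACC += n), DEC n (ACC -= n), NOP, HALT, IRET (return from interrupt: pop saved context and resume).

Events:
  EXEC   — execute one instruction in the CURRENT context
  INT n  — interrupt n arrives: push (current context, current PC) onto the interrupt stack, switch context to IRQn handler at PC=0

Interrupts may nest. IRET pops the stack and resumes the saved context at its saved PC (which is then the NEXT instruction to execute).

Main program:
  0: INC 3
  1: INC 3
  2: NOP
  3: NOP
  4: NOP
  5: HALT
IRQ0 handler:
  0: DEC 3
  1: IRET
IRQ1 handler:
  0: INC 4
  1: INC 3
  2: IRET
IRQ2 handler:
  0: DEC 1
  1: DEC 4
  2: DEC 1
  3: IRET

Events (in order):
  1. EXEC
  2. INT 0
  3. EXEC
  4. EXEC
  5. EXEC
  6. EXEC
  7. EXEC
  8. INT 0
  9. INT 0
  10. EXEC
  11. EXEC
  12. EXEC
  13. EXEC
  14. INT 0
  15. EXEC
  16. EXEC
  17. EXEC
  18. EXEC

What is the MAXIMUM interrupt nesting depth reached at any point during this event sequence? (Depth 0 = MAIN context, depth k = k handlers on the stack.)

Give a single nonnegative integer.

Answer: 2

Derivation:
Event 1 (EXEC): [MAIN] PC=0: INC 3 -> ACC=3 [depth=0]
Event 2 (INT 0): INT 0 arrives: push (MAIN, PC=1), enter IRQ0 at PC=0 (depth now 1) [depth=1]
Event 3 (EXEC): [IRQ0] PC=0: DEC 3 -> ACC=0 [depth=1]
Event 4 (EXEC): [IRQ0] PC=1: IRET -> resume MAIN at PC=1 (depth now 0) [depth=0]
Event 5 (EXEC): [MAIN] PC=1: INC 3 -> ACC=3 [depth=0]
Event 6 (EXEC): [MAIN] PC=2: NOP [depth=0]
Event 7 (EXEC): [MAIN] PC=3: NOP [depth=0]
Event 8 (INT 0): INT 0 arrives: push (MAIN, PC=4), enter IRQ0 at PC=0 (depth now 1) [depth=1]
Event 9 (INT 0): INT 0 arrives: push (IRQ0, PC=0), enter IRQ0 at PC=0 (depth now 2) [depth=2]
Event 10 (EXEC): [IRQ0] PC=0: DEC 3 -> ACC=0 [depth=2]
Event 11 (EXEC): [IRQ0] PC=1: IRET -> resume IRQ0 at PC=0 (depth now 1) [depth=1]
Event 12 (EXEC): [IRQ0] PC=0: DEC 3 -> ACC=-3 [depth=1]
Event 13 (EXEC): [IRQ0] PC=1: IRET -> resume MAIN at PC=4 (depth now 0) [depth=0]
Event 14 (INT 0): INT 0 arrives: push (MAIN, PC=4), enter IRQ0 at PC=0 (depth now 1) [depth=1]
Event 15 (EXEC): [IRQ0] PC=0: DEC 3 -> ACC=-6 [depth=1]
Event 16 (EXEC): [IRQ0] PC=1: IRET -> resume MAIN at PC=4 (depth now 0) [depth=0]
Event 17 (EXEC): [MAIN] PC=4: NOP [depth=0]
Event 18 (EXEC): [MAIN] PC=5: HALT [depth=0]
Max depth observed: 2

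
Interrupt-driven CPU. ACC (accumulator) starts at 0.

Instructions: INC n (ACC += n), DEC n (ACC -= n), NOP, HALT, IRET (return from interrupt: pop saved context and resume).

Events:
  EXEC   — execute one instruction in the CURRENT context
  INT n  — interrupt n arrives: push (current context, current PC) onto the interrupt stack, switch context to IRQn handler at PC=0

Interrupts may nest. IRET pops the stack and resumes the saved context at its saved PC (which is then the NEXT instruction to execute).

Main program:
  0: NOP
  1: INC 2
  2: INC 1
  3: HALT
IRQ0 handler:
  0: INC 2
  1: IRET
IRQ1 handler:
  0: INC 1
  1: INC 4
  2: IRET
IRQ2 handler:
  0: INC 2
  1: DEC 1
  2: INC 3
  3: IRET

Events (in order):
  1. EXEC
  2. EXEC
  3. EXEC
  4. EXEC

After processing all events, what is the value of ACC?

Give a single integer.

Event 1 (EXEC): [MAIN] PC=0: NOP
Event 2 (EXEC): [MAIN] PC=1: INC 2 -> ACC=2
Event 3 (EXEC): [MAIN] PC=2: INC 1 -> ACC=3
Event 4 (EXEC): [MAIN] PC=3: HALT

Answer: 3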